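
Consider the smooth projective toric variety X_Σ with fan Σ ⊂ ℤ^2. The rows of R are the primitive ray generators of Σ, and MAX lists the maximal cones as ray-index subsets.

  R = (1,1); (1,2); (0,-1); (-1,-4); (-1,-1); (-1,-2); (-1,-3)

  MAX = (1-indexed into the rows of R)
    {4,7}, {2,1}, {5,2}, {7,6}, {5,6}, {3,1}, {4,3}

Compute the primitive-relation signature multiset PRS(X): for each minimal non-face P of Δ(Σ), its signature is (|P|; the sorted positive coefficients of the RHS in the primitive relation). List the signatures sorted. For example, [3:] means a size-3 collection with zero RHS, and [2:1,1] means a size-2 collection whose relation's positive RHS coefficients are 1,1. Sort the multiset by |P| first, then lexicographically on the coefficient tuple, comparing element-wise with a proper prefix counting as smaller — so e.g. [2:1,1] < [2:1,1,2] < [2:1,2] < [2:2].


14 minimal non-faces of Δ(Σ) (on 7 rays):

  {1,5}:  v_{1} + v_{5} = 0  so sig = [2:]
  {2,6}:  v_{2} + v_{6} = 0  so sig = [2:]
  {1,6}:  v_{1} + v_{6} = v_{3}  so sig = [2:1]
  {2,3}:  v_{2} + v_{3} = v_{1}  so sig = [2:1]
  {2,7}:  v_{2} + v_{7} = v_{3}  so sig = [2:1]
  {3,5}:  v_{3} + v_{5} = v_{6}  so sig = [2:1]
  {3,6}:  v_{3} + v_{6} = v_{7}  so sig = [2:1]
  {3,7}:  v_{3} + v_{7} = v_{4}  so sig = [2:1]
  {4,5}:  v_{4} + v_{5} = v_{6} + v_{7}  so sig = [2:1,1]
  {1,7}:  v_{1} + v_{7} = 2·v_{3}  so sig = [2:2]
  {2,4}:  v_{2} + v_{4} = 2·v_{3}  so sig = [2:2]
  {4,6}:  v_{4} + v_{6} = 2·v_{7}  so sig = [2:2]
  {5,7}:  v_{5} + v_{7} = 2·v_{6}  so sig = [2:2]
  {1,4}:  v_{1} + v_{4} = 3·v_{3}  so sig = [2:3]

Hence PRS(X_Σ) =
{ [2:] ×2,  [2:1] ×6,  [2:1,1],  [2:2] ×4,  [2:3] }


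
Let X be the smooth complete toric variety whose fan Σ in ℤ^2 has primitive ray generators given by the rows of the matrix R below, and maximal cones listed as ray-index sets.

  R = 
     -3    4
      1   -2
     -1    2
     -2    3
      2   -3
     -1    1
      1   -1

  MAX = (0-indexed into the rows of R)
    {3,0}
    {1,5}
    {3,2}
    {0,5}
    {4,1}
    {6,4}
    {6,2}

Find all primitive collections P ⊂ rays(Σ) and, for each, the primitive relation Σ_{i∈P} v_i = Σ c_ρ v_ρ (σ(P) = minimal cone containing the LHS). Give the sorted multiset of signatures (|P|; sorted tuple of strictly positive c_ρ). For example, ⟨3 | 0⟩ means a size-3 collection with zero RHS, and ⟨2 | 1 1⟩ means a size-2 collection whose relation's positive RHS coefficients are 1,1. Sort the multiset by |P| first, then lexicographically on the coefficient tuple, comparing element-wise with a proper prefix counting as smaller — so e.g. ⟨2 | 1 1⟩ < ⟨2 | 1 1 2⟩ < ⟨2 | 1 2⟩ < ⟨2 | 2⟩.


The 14 primitive collections of Σ (r=7, n=2):

  • {1,2}:  v_{1} + v_{2} = 0 ; sig = ⟨2 | 0⟩
  • {3,4}:  v_{3} + v_{4} = 0 ; sig = ⟨2 | 0⟩
  • {5,6}:  v_{5} + v_{6} = 0 ; sig = ⟨2 | 0⟩
  • {0,4}:  v_{0} + v_{4} = v_{5} ; sig = ⟨2 | 1⟩
  • {0,6}:  v_{0} + v_{6} = v_{3} ; sig = ⟨2 | 1⟩
  • {1,3}:  v_{1} + v_{3} = v_{5} ; sig = ⟨2 | 1⟩
  • {1,6}:  v_{1} + v_{6} = v_{4} ; sig = ⟨2 | 1⟩
  • {2,4}:  v_{2} + v_{4} = v_{6} ; sig = ⟨2 | 1⟩
  • {2,5}:  v_{2} + v_{5} = v_{3} ; sig = ⟨2 | 1⟩
  • {3,5}:  v_{3} + v_{5} = v_{0} ; sig = ⟨2 | 1⟩
  • {3,6}:  v_{3} + v_{6} = v_{2} ; sig = ⟨2 | 1⟩
  • {4,5}:  v_{4} + v_{5} = v_{1} ; sig = ⟨2 | 1⟩
  • {0,1}:  v_{0} + v_{1} = 2·v_{5} ; sig = ⟨2 | 2⟩
  • {0,2}:  v_{0} + v_{2} = 2·v_{3} ; sig = ⟨2 | 2⟩

Signatures (|P|; sorted positive RHS coefficients), sorted:
{ ⟨2 | 0⟩ ×3,  ⟨2 | 1⟩ ×9,  ⟨2 | 2⟩ ×2 }


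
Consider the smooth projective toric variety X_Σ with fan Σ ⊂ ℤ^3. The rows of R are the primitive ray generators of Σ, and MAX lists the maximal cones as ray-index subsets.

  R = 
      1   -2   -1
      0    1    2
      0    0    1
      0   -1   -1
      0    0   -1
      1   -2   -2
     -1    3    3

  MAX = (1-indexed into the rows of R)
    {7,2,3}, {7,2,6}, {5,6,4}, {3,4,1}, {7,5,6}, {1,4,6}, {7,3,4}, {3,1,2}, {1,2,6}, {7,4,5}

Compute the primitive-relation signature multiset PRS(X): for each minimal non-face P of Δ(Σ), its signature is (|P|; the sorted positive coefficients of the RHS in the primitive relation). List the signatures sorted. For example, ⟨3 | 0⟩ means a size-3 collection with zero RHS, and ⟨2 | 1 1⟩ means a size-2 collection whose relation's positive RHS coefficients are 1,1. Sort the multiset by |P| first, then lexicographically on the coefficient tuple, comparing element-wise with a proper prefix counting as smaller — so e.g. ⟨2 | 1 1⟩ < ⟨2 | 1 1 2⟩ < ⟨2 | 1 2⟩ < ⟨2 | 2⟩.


7 collections generate NE(X_Σ); each relation:

  P = {3,5}:  v_{3} + v_{5} = 0 ; sig = ⟨2 | 0⟩
  P = {1,5}:  v_{1} + v_{5} = v_{6} ; sig = ⟨2 | 1⟩
  P = {1,7}:  v_{1} + v_{7} = v_{2} ; sig = ⟨2 | 1⟩
  P = {2,4}:  v_{2} + v_{4} = v_{3} ; sig = ⟨2 | 1⟩
  P = {3,6}:  v_{3} + v_{6} = v_{1} ; sig = ⟨2 | 1⟩
  P = {2,5}:  v_{2} + v_{5} = v_{6} + v_{7} ; sig = ⟨2 | 1 1⟩
  P = {4,6,7}:  v_{4} + v_{6} + v_{7} = 0 ; sig = ⟨3 | 0⟩

Hence PRS(X_Σ) =
{ ⟨2 | 0⟩,  ⟨2 | 1⟩ ×4,  ⟨2 | 1 1⟩,  ⟨3 | 0⟩ }


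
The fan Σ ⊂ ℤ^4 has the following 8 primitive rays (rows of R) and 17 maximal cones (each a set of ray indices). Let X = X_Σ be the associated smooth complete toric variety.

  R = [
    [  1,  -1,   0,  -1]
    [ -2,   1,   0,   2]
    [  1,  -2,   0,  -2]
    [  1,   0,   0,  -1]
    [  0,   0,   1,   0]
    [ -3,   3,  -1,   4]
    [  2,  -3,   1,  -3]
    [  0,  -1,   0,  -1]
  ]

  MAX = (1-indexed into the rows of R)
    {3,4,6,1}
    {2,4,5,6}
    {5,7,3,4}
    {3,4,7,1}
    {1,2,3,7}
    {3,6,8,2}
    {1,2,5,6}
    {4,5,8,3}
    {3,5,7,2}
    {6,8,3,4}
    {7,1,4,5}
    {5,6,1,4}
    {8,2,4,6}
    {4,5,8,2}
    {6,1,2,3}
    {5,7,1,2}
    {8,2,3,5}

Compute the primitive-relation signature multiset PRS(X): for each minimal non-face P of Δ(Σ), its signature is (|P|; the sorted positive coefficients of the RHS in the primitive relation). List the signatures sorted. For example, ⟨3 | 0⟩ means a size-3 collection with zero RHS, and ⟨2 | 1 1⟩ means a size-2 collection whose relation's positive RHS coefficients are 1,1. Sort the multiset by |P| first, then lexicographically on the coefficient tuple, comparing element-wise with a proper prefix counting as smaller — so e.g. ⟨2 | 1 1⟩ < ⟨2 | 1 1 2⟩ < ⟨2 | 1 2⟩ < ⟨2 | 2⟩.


|primitive collections| = 9. Relations:

  P = {1,8}:  v_{1} + v_{8} = v_{3}  →  sig = ⟨2 | 1⟩
  P = {6,7}:  v_{6} + v_{7} = v_{1} + v_{2}  →  sig = ⟨2 | 1 1⟩
  P = {7,8}:  v_{7} + v_{8} = 2·v_{3} + v_{5}  →  sig = ⟨2 | 1 2⟩
  P = {1,2,4}:  v_{1} + v_{2} + v_{4} = 0  →  sig = ⟨3 | 0⟩
  P = {1,3,5}:  v_{1} + v_{3} + v_{5} = v_{7}  →  sig = ⟨3 | 1⟩
  P = {2,3,4}:  v_{2} + v_{3} + v_{4} = v_{8}  →  sig = ⟨3 | 1⟩
  P = {3,5,6}:  v_{3} + v_{5} + v_{6} = v_{2}  →  sig = ⟨3 | 1⟩
  P = {2,4,7}:  v_{2} + v_{4} + v_{7} = v_{3} + v_{5}  →  sig = ⟨3 | 1 1⟩
  P = {5,6,8}:  v_{5} + v_{6} + v_{8} = 2·v_{2} + v_{4}  →  sig = ⟨3 | 1 2⟩

Sorted signature multiset PRS(X):
    |P|=2: 3 collections, coeffs (1), (1,1), (1,2)
    |P|=3: 6 collections, coeffs (), (1), (1), (1), (1,1), (1,2)


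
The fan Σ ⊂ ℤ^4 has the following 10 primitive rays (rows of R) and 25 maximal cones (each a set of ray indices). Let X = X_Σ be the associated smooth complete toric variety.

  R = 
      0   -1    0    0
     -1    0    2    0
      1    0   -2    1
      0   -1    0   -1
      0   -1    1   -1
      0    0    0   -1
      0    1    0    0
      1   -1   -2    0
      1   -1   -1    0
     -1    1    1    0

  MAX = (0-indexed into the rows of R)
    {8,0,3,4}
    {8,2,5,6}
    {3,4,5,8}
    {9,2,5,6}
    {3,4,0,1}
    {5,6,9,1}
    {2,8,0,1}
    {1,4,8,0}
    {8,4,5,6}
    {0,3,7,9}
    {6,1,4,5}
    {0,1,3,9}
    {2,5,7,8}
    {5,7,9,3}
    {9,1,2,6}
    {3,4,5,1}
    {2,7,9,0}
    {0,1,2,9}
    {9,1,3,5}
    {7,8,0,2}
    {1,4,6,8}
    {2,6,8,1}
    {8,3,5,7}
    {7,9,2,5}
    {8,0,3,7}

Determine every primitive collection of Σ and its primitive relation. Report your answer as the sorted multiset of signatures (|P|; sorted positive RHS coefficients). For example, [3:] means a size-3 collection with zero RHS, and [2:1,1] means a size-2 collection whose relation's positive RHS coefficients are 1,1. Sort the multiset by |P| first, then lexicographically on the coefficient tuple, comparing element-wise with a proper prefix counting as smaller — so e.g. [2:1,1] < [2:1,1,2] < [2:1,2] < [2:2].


Minimal non-faces — 13 found among 10 rays, 25 max cones:

  P = {0,6}:  v_{0} + v_{6} = 0  so sig = [2:]
  P = {8,9}:  v_{8} + v_{9} = 0  so sig = [2:]
  P = {0,5}:  v_{0} + v_{5} = v_{3}  so sig = [2:1]
  P = {1,7}:  v_{1} + v_{7} = v_{0}  so sig = [2:1]
  P = {2,3}:  v_{2} + v_{3} = v_{7}  so sig = [2:1]
  P = {2,4}:  v_{2} + v_{4} = v_{8}  so sig = [2:1]
  P = {3,6}:  v_{3} + v_{6} = v_{5}  so sig = [2:1]
  P = {4,7}:  v_{4} + v_{7} = v_{3} + v_{8}  so sig = [2:1,1]
  P = {4,9}:  v_{4} + v_{9} = v_{1} + v_{5}  so sig = [2:1,1]
  P = {6,7}:  v_{6} + v_{7} = v_{2} + v_{5}  so sig = [2:1,1]
  P = {1,2,5}:  v_{1} + v_{2} + v_{5} = 0  so sig = [3:]
  P = {1,5,8}:  v_{1} + v_{5} + v_{8} = v_{4}  so sig = [3:1]
  P = {1,3,8}:  v_{1} + v_{3} + v_{8} = v_{0} + v_{4}  so sig = [3:1,1]

so the primitive-relation signature multiset is
{ [2:] ×2,  [2:1] ×5,  [2:1,1] ×3,  [3:],  [3:1],  [3:1,1] }


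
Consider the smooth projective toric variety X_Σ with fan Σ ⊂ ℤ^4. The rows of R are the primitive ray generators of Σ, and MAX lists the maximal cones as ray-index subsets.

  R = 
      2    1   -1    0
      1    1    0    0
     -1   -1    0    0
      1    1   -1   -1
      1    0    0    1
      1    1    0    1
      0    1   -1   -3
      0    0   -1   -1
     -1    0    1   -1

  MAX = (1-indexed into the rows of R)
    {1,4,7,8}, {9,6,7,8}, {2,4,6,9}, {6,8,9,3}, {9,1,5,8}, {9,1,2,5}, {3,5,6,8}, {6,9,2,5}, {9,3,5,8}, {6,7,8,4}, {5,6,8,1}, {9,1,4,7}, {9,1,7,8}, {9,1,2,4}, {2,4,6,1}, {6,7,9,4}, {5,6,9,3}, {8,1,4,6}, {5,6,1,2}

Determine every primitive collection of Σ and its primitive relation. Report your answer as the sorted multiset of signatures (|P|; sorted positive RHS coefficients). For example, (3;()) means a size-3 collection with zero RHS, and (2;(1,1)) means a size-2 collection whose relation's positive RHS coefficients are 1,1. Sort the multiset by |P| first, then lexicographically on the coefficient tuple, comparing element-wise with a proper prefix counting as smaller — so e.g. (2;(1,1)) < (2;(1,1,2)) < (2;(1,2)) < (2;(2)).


Σ has 12 primitive collections:

  {2,3}:  v_{2} + v_{3} = 0  →  sig = (2;())
  {2,8}:  v_{2} + v_{8} = v_{4}  →  sig = (2;(1))
  {3,4}:  v_{3} + v_{4} = v_{8}  →  sig = (2;(1))
  {4,5}:  v_{4} + v_{5} = v_{1}  →  sig = (2;(1))
  {1,3}:  v_{1} + v_{3} = v_{5} + v_{8}  →  sig = (2;(1,1))
  {5,7}:  v_{5} + v_{7} = v_{1} + v_{8} + v_{9}  →  sig = (2;(1,1,1))
  {2,7}:  v_{2} + v_{7} = 2·v_{4} + v_{9}  →  sig = (2;(1,2))
  {3,7}:  v_{3} + v_{7} = 2·v_{8} + v_{9}  →  sig = (2;(1,2))
  {4,8,9}:  v_{4} + v_{8} + v_{9} = v_{7}  →  sig = (3;(1))
  {1,6,7}:  v_{1} + v_{6} + v_{7} = v_{2} + 2·v_{4}  →  sig = (3;(1,2))
  {1,6,9}:  v_{1} + v_{6} + v_{9} = 2·v_{2}  →  sig = (3;(2))
  {5,6,8,9}:  v_{5} + v_{6} + v_{8} + v_{9} = v_{2}  →  sig = (4;(1))

Signatures (|P|; sorted positive RHS coefficients), sorted:
{ (2;()),  (2;(1)) ×3,  (2;(1,1)),  (2;(1,1,1)),  (2;(1,2)) ×2,  (3;(1)),  (3;(1,2)),  (3;(2)),  (4;(1)) }


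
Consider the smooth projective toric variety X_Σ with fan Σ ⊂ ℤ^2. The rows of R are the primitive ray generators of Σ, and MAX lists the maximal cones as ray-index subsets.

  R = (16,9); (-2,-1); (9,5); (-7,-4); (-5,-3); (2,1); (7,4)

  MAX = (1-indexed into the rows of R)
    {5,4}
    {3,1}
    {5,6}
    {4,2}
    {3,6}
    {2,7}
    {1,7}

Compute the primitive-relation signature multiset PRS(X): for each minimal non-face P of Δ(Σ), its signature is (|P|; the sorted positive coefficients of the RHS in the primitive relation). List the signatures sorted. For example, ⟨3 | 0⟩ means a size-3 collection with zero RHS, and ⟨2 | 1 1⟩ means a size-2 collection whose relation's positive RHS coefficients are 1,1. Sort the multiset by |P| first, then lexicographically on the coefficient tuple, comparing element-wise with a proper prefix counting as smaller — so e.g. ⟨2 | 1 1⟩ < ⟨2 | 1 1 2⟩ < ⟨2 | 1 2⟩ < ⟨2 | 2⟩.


14 minimal non-faces of Δ(Σ) (on 7 rays):

  P={2,6}:  v_{2} + v_{6} = 0  so sig = ⟨2 | 0⟩
  P={4,7}:  v_{4} + v_{7} = 0  so sig = ⟨2 | 0⟩
  P={1,4}:  v_{1} + v_{4} = v_{3}  so sig = ⟨2 | 1⟩
  P={2,3}:  v_{2} + v_{3} = v_{7}  so sig = ⟨2 | 1⟩
  P={2,5}:  v_{2} + v_{5} = v_{4}  so sig = ⟨2 | 1⟩
  P={3,4}:  v_{3} + v_{4} = v_{6}  so sig = ⟨2 | 1⟩
  P={3,7}:  v_{3} + v_{7} = v_{1}  so sig = ⟨2 | 1⟩
  P={4,6}:  v_{4} + v_{6} = v_{5}  so sig = ⟨2 | 1⟩
  P={5,7}:  v_{5} + v_{7} = v_{6}  so sig = ⟨2 | 1⟩
  P={6,7}:  v_{6} + v_{7} = v_{3}  so sig = ⟨2 | 1⟩
  P={1,5}:  v_{1} + v_{5} = v_{3} + v_{6}  so sig = ⟨2 | 1 1⟩
  P={1,2}:  v_{1} + v_{2} = 2·v_{7}  so sig = ⟨2 | 2⟩
  P={1,6}:  v_{1} + v_{6} = 2·v_{3}  so sig = ⟨2 | 2⟩
  P={3,5}:  v_{3} + v_{5} = 2·v_{6}  so sig = ⟨2 | 2⟩

Signatures (|P|; sorted positive RHS coefficients), sorted:
[⟨2 | 0⟩, ⟨2 | 0⟩, ⟨2 | 1⟩, ⟨2 | 1⟩, ⟨2 | 1⟩, ⟨2 | 1⟩, ⟨2 | 1⟩, ⟨2 | 1⟩, ⟨2 | 1⟩, ⟨2 | 1⟩, ⟨2 | 1 1⟩, ⟨2 | 2⟩, ⟨2 | 2⟩, ⟨2 | 2⟩]


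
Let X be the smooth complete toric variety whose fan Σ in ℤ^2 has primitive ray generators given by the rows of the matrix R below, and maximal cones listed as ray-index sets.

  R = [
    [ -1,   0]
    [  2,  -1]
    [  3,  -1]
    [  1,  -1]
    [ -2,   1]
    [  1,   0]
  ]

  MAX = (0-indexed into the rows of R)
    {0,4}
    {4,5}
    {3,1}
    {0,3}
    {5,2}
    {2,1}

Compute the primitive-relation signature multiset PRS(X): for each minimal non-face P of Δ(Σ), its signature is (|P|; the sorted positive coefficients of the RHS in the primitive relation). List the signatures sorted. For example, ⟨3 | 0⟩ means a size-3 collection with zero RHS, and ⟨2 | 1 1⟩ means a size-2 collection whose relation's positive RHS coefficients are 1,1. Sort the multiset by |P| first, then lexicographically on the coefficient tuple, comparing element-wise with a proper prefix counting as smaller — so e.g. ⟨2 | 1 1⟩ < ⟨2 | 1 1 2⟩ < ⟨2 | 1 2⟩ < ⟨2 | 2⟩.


The 9 primitive collections of Σ (r=6, n=2):

  P={0,5}:  v_{0} + v_{5} = 0  ⇒ sig = ⟨2 | 0⟩
  P={1,4}:  v_{1} + v_{4} = 0  ⇒ sig = ⟨2 | 0⟩
  P={0,1}:  v_{0} + v_{1} = v_{3}  ⇒ sig = ⟨2 | 1⟩
  P={0,2}:  v_{0} + v_{2} = v_{1}  ⇒ sig = ⟨2 | 1⟩
  P={1,5}:  v_{1} + v_{5} = v_{2}  ⇒ sig = ⟨2 | 1⟩
  P={2,4}:  v_{2} + v_{4} = v_{5}  ⇒ sig = ⟨2 | 1⟩
  P={3,4}:  v_{3} + v_{4} = v_{0}  ⇒ sig = ⟨2 | 1⟩
  P={3,5}:  v_{3} + v_{5} = v_{1}  ⇒ sig = ⟨2 | 1⟩
  P={2,3}:  v_{2} + v_{3} = 2·v_{1}  ⇒ sig = ⟨2 | 2⟩

Hence PRS(X_Σ) =
    |P|=2: 9 collections, coeffs (), (), (1), (1), (1), (1), (1), (1), (2)


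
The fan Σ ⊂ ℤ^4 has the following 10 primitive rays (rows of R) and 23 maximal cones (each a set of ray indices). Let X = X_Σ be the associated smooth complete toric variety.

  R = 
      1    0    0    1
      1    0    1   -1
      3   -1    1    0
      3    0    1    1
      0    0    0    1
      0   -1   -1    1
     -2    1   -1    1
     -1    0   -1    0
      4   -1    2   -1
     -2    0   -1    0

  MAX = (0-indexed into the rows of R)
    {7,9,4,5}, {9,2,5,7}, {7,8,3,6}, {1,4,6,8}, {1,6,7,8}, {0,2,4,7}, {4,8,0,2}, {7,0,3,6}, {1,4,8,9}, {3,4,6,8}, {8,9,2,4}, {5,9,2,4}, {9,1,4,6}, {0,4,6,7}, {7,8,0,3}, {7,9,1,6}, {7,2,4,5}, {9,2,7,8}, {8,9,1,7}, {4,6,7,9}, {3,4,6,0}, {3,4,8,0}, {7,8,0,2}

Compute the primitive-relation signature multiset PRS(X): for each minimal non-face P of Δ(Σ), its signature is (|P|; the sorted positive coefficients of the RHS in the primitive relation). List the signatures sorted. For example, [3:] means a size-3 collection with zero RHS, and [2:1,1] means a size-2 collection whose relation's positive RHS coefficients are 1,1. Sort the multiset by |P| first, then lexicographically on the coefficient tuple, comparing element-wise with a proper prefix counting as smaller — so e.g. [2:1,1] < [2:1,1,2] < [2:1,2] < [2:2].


Primitive collections (18):

  P = {1,2}:  v_{1} + v_{2} = v_{8}  so sig = [2:1]
  P = {2,6}:  v_{2} + v_{6} = v_{0}  so sig = [2:1]
  P = {3,9}:  v_{3} + v_{9} = v_{0}  so sig = [2:1]
  P = {0,1}:  v_{0} + v_{1} = v_{6} + v_{8}  so sig = [2:1,1]
  P = {0,9}:  v_{0} + v_{9} = v_{4} + v_{7}  so sig = [2:1,1]
  P = {1,5}:  v_{1} + v_{5} = v_{2} + v_{9}  so sig = [2:1,1]
  P = {3,5}:  v_{3} + v_{5} = v_{0} + v_{2} + v_{4} + v_{7}  so sig = [2:1,1,1,1]
  P = {2,3}:  v_{2} + v_{3} = 2·v_{0} + v_{8}  so sig = [2:1,2]
  P = {5,8}:  v_{5} + v_{8} = 2·v_{2} + v_{9}  so sig = [2:1,2]
  P = {0,5}:  v_{0} + v_{5} = v_{2} + 2·v_{4} + 2·v_{7}  so sig = [2:1,2,2]
  P = {1,3}:  v_{1} + v_{3} = 2·v_{6} + 2·v_{8}  so sig = [2:2,2]
  P = {5,6}:  v_{5} + v_{6} = 2·v_{4} + 2·v_{7}  so sig = [2:2,2]
  P = {1,4,7}:  v_{1} + v_{4} + v_{7} = 0  so sig = [3:]
  P = {6,8,9}:  v_{6} + v_{8} + v_{9} = 0  so sig = [3:]
  P = {0,6,8}:  v_{0} + v_{6} + v_{8} = v_{3}  so sig = [3:1]
  P = {4,7,8}:  v_{4} + v_{7} + v_{8} = v_{2}  so sig = [3:1]
  P = {3,4,7}:  v_{3} + v_{4} + v_{7} = 2·v_{0}  so sig = [3:2]
  P = {2,4,7,9}:  v_{2} + v_{4} + v_{7} + v_{9} = v_{5}  so sig = [4:1]

Sorted signature multiset PRS(X):
    [2:1]
    [2:1]
    [2:1]
    [2:1,1]
    [2:1,1]
    [2:1,1]
    [2:1,1,1,1]
    [2:1,2]
    [2:1,2]
    [2:1,2,2]
    [2:2,2]
    [2:2,2]
    [3:]
    [3:]
    [3:1]
    [3:1]
    [3:2]
    [4:1]


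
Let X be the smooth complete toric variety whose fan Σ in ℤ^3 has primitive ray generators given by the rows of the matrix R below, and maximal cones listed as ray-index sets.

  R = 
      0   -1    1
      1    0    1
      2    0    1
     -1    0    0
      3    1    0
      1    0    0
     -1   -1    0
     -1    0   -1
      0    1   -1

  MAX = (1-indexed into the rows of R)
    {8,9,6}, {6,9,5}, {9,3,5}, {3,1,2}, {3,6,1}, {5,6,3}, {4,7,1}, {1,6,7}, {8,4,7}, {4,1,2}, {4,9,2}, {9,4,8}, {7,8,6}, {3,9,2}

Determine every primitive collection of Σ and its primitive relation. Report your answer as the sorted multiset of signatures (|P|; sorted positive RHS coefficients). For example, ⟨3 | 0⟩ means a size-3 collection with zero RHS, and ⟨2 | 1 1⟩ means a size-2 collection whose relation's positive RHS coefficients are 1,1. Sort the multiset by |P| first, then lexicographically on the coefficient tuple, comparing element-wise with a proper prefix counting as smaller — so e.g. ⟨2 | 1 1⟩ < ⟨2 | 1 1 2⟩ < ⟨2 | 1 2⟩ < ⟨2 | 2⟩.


Primitive collections (16):

  P = {1,9}:  v_{1} + v_{9} = 0  →  sig = ⟨2 | 0⟩
  P = {2,8}:  v_{2} + v_{8} = 0  →  sig = ⟨2 | 0⟩
  P = {4,6}:  v_{4} + v_{6} = 0  →  sig = ⟨2 | 0⟩
  P = {1,8}:  v_{1} + v_{8} = v_{7}  →  sig = ⟨2 | 1⟩
  P = {2,6}:  v_{2} + v_{6} = v_{3}  →  sig = ⟨2 | 1⟩
  P = {2,7}:  v_{2} + v_{7} = v_{1}  →  sig = ⟨2 | 1⟩
  P = {3,4}:  v_{3} + v_{4} = v_{2}  →  sig = ⟨2 | 1⟩
  P = {3,8}:  v_{3} + v_{8} = v_{6}  →  sig = ⟨2 | 1⟩
  P = {7,9}:  v_{7} + v_{9} = v_{8}  →  sig = ⟨2 | 1⟩
  P = {1,5}:  v_{1} + v_{5} = v_{3} + v_{6}  →  sig = ⟨2 | 1 1⟩
  P = {3,7}:  v_{3} + v_{7} = v_{1} + v_{6}  →  sig = ⟨2 | 1 1⟩
  P = {4,5}:  v_{4} + v_{5} = v_{3} + v_{9}  →  sig = ⟨2 | 1 1⟩
  P = {2,5}:  v_{2} + v_{5} = 2·v_{3} + v_{9}  →  sig = ⟨2 | 1 2⟩
  P = {5,8}:  v_{5} + v_{8} = 2·v_{6} + v_{9}  →  sig = ⟨2 | 1 2⟩
  P = {5,7}:  v_{5} + v_{7} = 2·v_{6}  →  sig = ⟨2 | 2⟩
  P = {3,6,9}:  v_{3} + v_{6} + v_{9} = v_{5}  →  sig = ⟨3 | 1⟩

Signatures (|P|; sorted positive RHS coefficients), sorted:
[⟨2 | 0⟩, ⟨2 | 0⟩, ⟨2 | 0⟩, ⟨2 | 1⟩, ⟨2 | 1⟩, ⟨2 | 1⟩, ⟨2 | 1⟩, ⟨2 | 1⟩, ⟨2 | 1⟩, ⟨2 | 1 1⟩, ⟨2 | 1 1⟩, ⟨2 | 1 1⟩, ⟨2 | 1 2⟩, ⟨2 | 1 2⟩, ⟨2 | 2⟩, ⟨3 | 1⟩]


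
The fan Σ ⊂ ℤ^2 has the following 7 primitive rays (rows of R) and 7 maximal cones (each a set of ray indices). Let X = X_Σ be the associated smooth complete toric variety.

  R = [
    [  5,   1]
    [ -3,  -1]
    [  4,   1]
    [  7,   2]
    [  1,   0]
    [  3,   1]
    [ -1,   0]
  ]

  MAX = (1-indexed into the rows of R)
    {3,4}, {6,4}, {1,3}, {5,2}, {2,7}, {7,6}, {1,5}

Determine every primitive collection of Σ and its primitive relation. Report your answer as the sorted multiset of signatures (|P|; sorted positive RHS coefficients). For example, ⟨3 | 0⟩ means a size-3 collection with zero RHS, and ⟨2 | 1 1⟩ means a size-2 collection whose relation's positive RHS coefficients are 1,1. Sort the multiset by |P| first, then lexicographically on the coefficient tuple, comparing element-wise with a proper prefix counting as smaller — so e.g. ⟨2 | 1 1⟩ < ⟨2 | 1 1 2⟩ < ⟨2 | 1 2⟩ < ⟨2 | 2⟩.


14 collections generate NE(X_Σ); each relation:

  {2,6}:  v_{2} + v_{6} = 0  so sig = ⟨2 | 0⟩
  {5,7}:  v_{5} + v_{7} = 0  so sig = ⟨2 | 0⟩
  {1,7}:  v_{1} + v_{7} = v_{3}  so sig = ⟨2 | 1⟩
  {2,3}:  v_{2} + v_{3} = v_{5}  so sig = ⟨2 | 1⟩
  {2,4}:  v_{2} + v_{4} = v_{3}  so sig = ⟨2 | 1⟩
  {3,5}:  v_{3} + v_{5} = v_{1}  so sig = ⟨2 | 1⟩
  {3,6}:  v_{3} + v_{6} = v_{4}  so sig = ⟨2 | 1⟩
  {3,7}:  v_{3} + v_{7} = v_{6}  so sig = ⟨2 | 1⟩
  {5,6}:  v_{5} + v_{6} = v_{3}  so sig = ⟨2 | 1⟩
  {1,2}:  v_{1} + v_{2} = 2·v_{5}  so sig = ⟨2 | 2⟩
  {1,6}:  v_{1} + v_{6} = 2·v_{3}  so sig = ⟨2 | 2⟩
  {4,5}:  v_{4} + v_{5} = 2·v_{3}  so sig = ⟨2 | 2⟩
  {4,7}:  v_{4} + v_{7} = 2·v_{6}  so sig = ⟨2 | 2⟩
  {1,4}:  v_{1} + v_{4} = 3·v_{3}  so sig = ⟨2 | 3⟩

Hence PRS(X_Σ) =
[⟨2 | 0⟩, ⟨2 | 0⟩, ⟨2 | 1⟩, ⟨2 | 1⟩, ⟨2 | 1⟩, ⟨2 | 1⟩, ⟨2 | 1⟩, ⟨2 | 1⟩, ⟨2 | 1⟩, ⟨2 | 2⟩, ⟨2 | 2⟩, ⟨2 | 2⟩, ⟨2 | 2⟩, ⟨2 | 3⟩]


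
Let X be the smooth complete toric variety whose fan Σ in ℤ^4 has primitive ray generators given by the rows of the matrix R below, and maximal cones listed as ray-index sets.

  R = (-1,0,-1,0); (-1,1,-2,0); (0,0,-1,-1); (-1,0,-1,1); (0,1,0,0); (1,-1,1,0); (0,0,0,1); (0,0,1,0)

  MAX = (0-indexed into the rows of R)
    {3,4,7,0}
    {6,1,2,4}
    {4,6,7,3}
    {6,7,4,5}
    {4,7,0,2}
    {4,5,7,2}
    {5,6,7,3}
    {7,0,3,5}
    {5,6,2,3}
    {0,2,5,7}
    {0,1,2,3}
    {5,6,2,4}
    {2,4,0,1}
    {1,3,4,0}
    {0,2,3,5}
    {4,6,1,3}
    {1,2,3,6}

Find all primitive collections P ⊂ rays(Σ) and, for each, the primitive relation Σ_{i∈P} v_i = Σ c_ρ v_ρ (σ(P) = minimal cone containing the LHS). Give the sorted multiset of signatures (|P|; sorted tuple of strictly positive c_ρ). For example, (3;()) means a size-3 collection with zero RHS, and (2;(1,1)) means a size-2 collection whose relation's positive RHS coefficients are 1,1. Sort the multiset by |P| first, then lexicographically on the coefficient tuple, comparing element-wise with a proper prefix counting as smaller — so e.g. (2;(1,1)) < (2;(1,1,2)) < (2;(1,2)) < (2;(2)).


Σ has 8 primitive collections:

  • {0,6}:  v_{0} + v_{6} = v_{3} — sig = (2;(1))
  • {1,5}:  v_{1} + v_{5} = v_{2} + v_{6} — sig = (2;(1,1))
  • {1,7}:  v_{1} + v_{7} = v_{0} + v_{4} — sig = (2;(1,1))
  • {0,4,5}:  v_{0} + v_{4} + v_{5} = 0 — sig = (3;())
  • {2,6,7}:  v_{2} + v_{6} + v_{7} = 0 — sig = (3;())
  • {2,3,4}:  v_{2} + v_{3} + v_{4} = v_{1} — sig = (3;(1))
  • {2,3,7}:  v_{2} + v_{3} + v_{7} = v_{0} — sig = (3;(1))
  • {3,4,5}:  v_{3} + v_{4} + v_{5} = v_{6} — sig = (3;(1))

Sorted signature multiset PRS(X):
    |P|=2: 3 collections, coeffs (1), (1,1), (1,1)
    |P|=3: 5 collections, coeffs (), (), (1), (1), (1)


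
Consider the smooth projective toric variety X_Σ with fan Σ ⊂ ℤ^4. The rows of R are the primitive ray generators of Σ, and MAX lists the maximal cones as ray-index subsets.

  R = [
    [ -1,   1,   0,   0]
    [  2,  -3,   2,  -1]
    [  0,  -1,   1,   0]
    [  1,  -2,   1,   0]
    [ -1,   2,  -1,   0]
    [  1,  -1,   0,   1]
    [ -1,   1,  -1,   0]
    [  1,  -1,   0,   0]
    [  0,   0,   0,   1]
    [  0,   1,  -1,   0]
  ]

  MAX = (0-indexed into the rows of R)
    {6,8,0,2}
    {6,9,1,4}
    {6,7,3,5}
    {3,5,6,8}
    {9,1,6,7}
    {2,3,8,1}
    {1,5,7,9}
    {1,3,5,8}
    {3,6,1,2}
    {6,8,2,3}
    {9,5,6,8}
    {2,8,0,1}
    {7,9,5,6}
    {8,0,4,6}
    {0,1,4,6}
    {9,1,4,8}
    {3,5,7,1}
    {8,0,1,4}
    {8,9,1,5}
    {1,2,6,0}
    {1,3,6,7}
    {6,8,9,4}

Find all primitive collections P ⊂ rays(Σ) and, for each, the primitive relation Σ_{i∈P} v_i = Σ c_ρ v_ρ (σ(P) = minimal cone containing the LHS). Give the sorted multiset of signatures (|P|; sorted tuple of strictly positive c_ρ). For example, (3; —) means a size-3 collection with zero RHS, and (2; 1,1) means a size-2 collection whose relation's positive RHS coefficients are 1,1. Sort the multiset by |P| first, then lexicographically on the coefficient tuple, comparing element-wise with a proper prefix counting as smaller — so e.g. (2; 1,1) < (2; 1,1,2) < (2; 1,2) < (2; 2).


Σ has 15 primitive collections:

  P={0,7}:  v_{0} + v_{7} = 0  ⇒ sig = (2; —)
  P={2,9}:  v_{2} + v_{9} = 0  ⇒ sig = (2; —)
  P={3,4}:  v_{3} + v_{4} = 0  ⇒ sig = (2; —)
  P={0,3}:  v_{0} + v_{3} = v_{2}  ⇒ sig = (2; 1)
  P={0,5}:  v_{0} + v_{5} = v_{8}  ⇒ sig = (2; 1)
  P={0,9}:  v_{0} + v_{9} = v_{4}  ⇒ sig = (2; 1)
  P={2,4}:  v_{2} + v_{4} = v_{0}  ⇒ sig = (2; 1)
  P={2,7}:  v_{2} + v_{7} = v_{3}  ⇒ sig = (2; 1)
  P={3,9}:  v_{3} + v_{9} = v_{7}  ⇒ sig = (2; 1)
  P={4,7}:  v_{4} + v_{7} = v_{9}  ⇒ sig = (2; 1)
  P={7,8}:  v_{7} + v_{8} = v_{5}  ⇒ sig = (2; 1)
  P={2,5}:  v_{2} + v_{5} = v_{3} + v_{8}  ⇒ sig = (2; 1,1)
  P={4,5}:  v_{4} + v_{5} = v_{8} + v_{9}  ⇒ sig = (2; 1,1)
  P={1,6,8}:  v_{1} + v_{6} + v_{8} = v_{3}  ⇒ sig = (3; 1)
  P={1,5,6}:  v_{1} + v_{5} + v_{6} = v_{3} + v_{7}  ⇒ sig = (3; 1,1)

Signatures (|P|; sorted positive RHS coefficients), sorted:
[(2; —), (2; —), (2; —), (2; 1), (2; 1), (2; 1), (2; 1), (2; 1), (2; 1), (2; 1), (2; 1), (2; 1,1), (2; 1,1), (3; 1), (3; 1,1)]


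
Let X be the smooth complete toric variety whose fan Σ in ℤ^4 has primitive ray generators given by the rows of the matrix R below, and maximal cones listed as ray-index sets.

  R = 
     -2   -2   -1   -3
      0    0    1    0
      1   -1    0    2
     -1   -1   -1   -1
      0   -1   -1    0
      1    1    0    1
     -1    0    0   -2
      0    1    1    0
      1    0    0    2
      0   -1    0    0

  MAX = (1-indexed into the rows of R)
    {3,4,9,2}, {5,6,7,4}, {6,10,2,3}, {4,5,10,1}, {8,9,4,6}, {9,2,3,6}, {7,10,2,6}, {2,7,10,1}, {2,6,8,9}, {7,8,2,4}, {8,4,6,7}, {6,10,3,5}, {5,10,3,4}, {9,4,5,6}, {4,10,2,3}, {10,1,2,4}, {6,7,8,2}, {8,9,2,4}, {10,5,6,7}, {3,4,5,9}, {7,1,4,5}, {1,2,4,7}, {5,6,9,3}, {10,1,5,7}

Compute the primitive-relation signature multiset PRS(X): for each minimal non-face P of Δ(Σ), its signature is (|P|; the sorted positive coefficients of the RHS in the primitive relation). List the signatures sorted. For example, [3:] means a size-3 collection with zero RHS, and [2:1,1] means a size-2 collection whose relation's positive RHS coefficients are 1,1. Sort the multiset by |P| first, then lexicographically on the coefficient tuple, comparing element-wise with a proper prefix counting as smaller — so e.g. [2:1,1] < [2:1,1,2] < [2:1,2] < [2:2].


Σ has 15 primitive collections:

  {5,8}:  v_{5} + v_{8} = 0 — sig = [2:]
  {7,9}:  v_{7} + v_{9} = 0 — sig = [2:]
  {2,5}:  v_{2} + v_{5} = v_{10} — sig = [2:1]
  {3,7}:  v_{3} + v_{7} = v_{10} — sig = [2:1]
  {8,10}:  v_{8} + v_{10} = v_{2} — sig = [2:1]
  {9,10}:  v_{9} + v_{10} = v_{3} — sig = [2:1]
  {1,6}:  v_{1} + v_{6} = v_{5} + v_{7} — sig = [2:1,1]
  {1,9}:  v_{1} + v_{9} = v_{4} + v_{10} — sig = [2:1,1]
  {3,8}:  v_{3} + v_{8} = v_{2} + v_{9} — sig = [2:1,1]
  {1,8}:  v_{1} + v_{8} = v_{2} + v_{4} + v_{7} — sig = [2:1,1,1]
  {1,3}:  v_{1} + v_{3} = v_{4} + 2·v_{10} — sig = [2:1,2]
  {2,4,6}:  v_{2} + v_{4} + v_{6} = 0 — sig = [3:]
  {4,6,10}:  v_{4} + v_{6} + v_{10} = v_{5} — sig = [3:1]
  {4,7,10}:  v_{4} + v_{7} + v_{10} = v_{1} — sig = [3:1]
  {3,4,6}:  v_{3} + v_{4} + v_{6} = v_{5} + v_{9} — sig = [3:1,1]

Sorted signature multiset PRS(X):
[[2:], [2:], [2:1], [2:1], [2:1], [2:1], [2:1,1], [2:1,1], [2:1,1], [2:1,1,1], [2:1,2], [3:], [3:1], [3:1], [3:1,1]]


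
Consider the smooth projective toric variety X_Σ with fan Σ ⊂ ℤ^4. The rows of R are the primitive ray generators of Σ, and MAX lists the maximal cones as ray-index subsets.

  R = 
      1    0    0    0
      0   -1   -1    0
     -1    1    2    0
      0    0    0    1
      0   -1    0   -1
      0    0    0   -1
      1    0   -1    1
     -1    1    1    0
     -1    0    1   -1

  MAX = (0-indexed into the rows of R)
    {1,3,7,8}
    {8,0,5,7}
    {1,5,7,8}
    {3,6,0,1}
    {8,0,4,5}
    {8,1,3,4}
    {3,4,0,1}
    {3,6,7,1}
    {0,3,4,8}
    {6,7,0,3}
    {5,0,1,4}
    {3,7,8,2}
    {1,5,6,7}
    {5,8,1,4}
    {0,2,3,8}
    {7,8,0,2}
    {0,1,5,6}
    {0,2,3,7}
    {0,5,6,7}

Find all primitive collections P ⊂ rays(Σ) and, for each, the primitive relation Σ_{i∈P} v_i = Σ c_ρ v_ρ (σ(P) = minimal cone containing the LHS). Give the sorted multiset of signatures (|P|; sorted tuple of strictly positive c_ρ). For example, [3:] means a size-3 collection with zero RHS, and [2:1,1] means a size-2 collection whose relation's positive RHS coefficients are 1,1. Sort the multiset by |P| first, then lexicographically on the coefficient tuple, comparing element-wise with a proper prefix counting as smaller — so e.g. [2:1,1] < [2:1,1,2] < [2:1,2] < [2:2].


The 11 primitive collections of Σ (r=9, n=4):

  • {3,5}:  v_{3} + v_{5} = 0 ; sig = [2:]
  • {6,8}:  v_{6} + v_{8} = 0 ; sig = [2:]
  • {4,7}:  v_{4} + v_{7} = v_{8} ; sig = [2:1]
  • {1,2}:  v_{1} + v_{2} = v_{3} + v_{8} ; sig = [2:1,1]
  • {4,6}:  v_{4} + v_{6} = v_{0} + v_{1} ; sig = [2:1,1]
  • {2,5}:  v_{2} + v_{5} = v_{0} + v_{7} + v_{8} ; sig = [2:1,1,1]
  • {2,6}:  v_{2} + v_{6} = v_{0} + v_{3} + v_{7} ; sig = [2:1,1,1]
  • {2,4}:  v_{2} + v_{4} = v_{0} + v_{3} + 2·v_{8} ; sig = [2:1,1,2]
  • {0,1,7}:  v_{0} + v_{1} + v_{7} = 0 ; sig = [3:]
  • {0,1,8}:  v_{0} + v_{1} + v_{8} = v_{4} ; sig = [3:1]
  • {0,3,7,8}:  v_{0} + v_{3} + v_{7} + v_{8} = v_{2} ; sig = [4:1]

Sorted signature multiset PRS(X):
[[2:], [2:], [2:1], [2:1,1], [2:1,1], [2:1,1,1], [2:1,1,1], [2:1,1,2], [3:], [3:1], [4:1]]


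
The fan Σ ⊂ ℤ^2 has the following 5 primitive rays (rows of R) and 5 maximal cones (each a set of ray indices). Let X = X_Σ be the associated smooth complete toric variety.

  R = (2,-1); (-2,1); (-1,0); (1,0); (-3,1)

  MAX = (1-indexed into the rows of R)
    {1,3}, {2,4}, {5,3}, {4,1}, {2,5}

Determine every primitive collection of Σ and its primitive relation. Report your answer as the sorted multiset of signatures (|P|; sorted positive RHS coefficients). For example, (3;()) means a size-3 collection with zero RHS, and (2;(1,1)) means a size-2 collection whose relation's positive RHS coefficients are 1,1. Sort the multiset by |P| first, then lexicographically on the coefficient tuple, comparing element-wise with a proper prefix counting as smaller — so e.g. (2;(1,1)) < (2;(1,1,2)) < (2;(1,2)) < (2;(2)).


Δ(Σ) — 5 vertices, 5 min non-faces:

  P={1,2}:  v_{1} + v_{2} = 0  ⟹  sig = (2;())
  P={3,4}:  v_{3} + v_{4} = 0  ⟹  sig = (2;())
  P={1,5}:  v_{1} + v_{5} = v_{3}  ⟹  sig = (2;(1))
  P={2,3}:  v_{2} + v_{3} = v_{5}  ⟹  sig = (2;(1))
  P={4,5}:  v_{4} + v_{5} = v_{2}  ⟹  sig = (2;(1))

Hence PRS(X_Σ) =
    |P|=2: 5 collections, coeffs (), (), (1), (1), (1)


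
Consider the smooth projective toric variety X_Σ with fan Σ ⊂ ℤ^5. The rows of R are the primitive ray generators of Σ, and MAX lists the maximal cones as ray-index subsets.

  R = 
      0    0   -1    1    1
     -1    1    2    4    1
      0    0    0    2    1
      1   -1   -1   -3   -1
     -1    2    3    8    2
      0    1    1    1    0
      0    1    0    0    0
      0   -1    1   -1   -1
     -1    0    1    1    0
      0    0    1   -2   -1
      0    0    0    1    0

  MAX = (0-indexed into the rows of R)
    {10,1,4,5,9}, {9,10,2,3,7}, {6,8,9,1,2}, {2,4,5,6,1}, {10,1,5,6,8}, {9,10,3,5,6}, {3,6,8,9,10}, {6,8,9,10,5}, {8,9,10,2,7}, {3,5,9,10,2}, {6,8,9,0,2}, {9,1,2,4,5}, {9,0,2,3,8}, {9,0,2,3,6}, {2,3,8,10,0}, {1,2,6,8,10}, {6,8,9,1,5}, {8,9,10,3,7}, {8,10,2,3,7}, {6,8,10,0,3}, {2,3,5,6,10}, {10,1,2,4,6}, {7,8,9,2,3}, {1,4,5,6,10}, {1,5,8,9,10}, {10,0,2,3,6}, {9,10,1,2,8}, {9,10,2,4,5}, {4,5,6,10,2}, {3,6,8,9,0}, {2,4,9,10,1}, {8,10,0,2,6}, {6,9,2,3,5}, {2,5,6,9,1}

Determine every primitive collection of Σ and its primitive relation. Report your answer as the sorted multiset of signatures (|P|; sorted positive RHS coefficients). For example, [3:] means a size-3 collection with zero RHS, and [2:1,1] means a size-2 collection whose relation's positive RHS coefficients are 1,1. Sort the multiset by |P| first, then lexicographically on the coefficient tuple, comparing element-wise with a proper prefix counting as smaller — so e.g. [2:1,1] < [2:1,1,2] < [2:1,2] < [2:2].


Δ(Σ) — 11 vertices, 20 min non-faces:

  • {0,5}:  v_{0} + v_{5} = v_{2} + v_{6}  →  sig = [2:1,1]
  • {6,7}:  v_{6} + v_{7} = v_{9} + v_{10}  →  sig = [2:1,1]
  • {0,7}:  v_{0} + v_{7} = v_{2} + v_{3} + v_{8}  →  sig = [2:1,1,1]
  • {1,3}:  v_{1} + v_{3} = v_{2} + v_{9} + v_{10}  →  sig = [2:1,1,1]
  • {0,4}:  v_{0} + v_{4} = v_{1} + 2·v_{2} + v_{6} + v_{10}  →  sig = [2:1,1,1,2]
  • {0,1}:  v_{0} + v_{1} = 2·v_{2} + v_{6} + v_{8}  →  sig = [2:1,1,2]
  • {3,4}:  v_{3} + v_{4} = 2·v_{2} + v_{5} + v_{9} + 2·v_{10}  →  sig = [2:1,1,2,2]
  • {4,8}:  v_{4} + v_{8} = 2·v_{1} + v_{10}  →  sig = [2:1,2]
  • {5,7}:  v_{5} + v_{7} = v_{2} + 2·v_{9} + 2·v_{10}  →  sig = [2:1,2,2]
  • {1,7}:  v_{1} + v_{7} = 2·v_{2} + v_{8} + 2·v_{9} + 2·v_{10}  →  sig = [2:1,2,2,2]
  • {4,7}:  v_{4} + v_{7} = v_{1} + 2·v_{2} + 2·v_{9} + 3·v_{10}  →  sig = [2:1,2,2,3]
  • {0,9,10}:  v_{0} + v_{9} + v_{10} = 0  →  sig = [3:]
  • {2,5,8}:  v_{2} + v_{5} + v_{8} = v_{1}  →  sig = [3:1]
  • {3,5,8}:  v_{3} + v_{5} + v_{8} = v_{9} + v_{10}  →  sig = [3:1,1]
  • {4,6,9}:  v_{4} + v_{6} + v_{9} = v_{1} + 2·v_{5}  →  sig = [3:1,2]
  • {2,3,6,8}:  v_{2} + v_{3} + v_{6} + v_{8} = 0  →  sig = [4:]
  • {1,2,5,10}:  v_{1} + v_{2} + v_{5} + v_{10} = v_{4}  →  sig = [4:1]
  • {2,6,9,10}:  v_{2} + v_{6} + v_{9} + v_{10} = v_{5}  →  sig = [4:1]
  • {1,6,9,10}:  v_{1} + v_{6} + v_{9} + v_{10} = 2·v_{5} + v_{8}  →  sig = [4:1,2]
  • {2,3,8,9,10}:  v_{2} + v_{3} + v_{8} + v_{9} + v_{10} = v_{7}  →  sig = [5:1]

Hence PRS(X_Σ) =
{ [2:1,1] ×2,  [2:1,1,1] ×2,  [2:1,1,1,2],  [2:1,1,2],  [2:1,1,2,2],  [2:1,2],  [2:1,2,2],  [2:1,2,2,2],  [2:1,2,2,3],  [3:],  [3:1],  [3:1,1],  [3:1,2],  [4:],  [4:1] ×2,  [4:1,2],  [5:1] }


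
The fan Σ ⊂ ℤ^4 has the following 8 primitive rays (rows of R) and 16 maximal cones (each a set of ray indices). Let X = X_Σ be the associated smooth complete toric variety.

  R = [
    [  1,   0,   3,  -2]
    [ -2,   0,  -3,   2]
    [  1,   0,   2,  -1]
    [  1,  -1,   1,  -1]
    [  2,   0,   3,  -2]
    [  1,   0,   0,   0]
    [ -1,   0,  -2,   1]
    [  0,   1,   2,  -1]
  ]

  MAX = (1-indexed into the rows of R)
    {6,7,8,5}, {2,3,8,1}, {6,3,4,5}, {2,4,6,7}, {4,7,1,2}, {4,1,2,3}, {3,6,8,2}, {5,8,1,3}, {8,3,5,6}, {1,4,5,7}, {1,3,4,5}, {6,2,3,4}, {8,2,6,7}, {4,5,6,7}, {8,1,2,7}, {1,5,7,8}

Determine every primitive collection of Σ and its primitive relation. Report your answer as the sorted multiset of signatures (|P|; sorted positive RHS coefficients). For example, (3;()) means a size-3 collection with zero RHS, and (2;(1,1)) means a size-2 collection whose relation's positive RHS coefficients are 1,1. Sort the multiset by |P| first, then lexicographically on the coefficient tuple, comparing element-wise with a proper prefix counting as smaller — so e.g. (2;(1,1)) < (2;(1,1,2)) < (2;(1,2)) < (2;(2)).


|primitive collections| = 4. Relations:

  P = {2,5}:  v_{2} + v_{5} = 0  ⇒ sig = (2;())
  P = {3,7}:  v_{3} + v_{7} = 0  ⇒ sig = (2;())
  P = {1,6}:  v_{1} + v_{6} = v_{5}  ⇒ sig = (2;(1))
  P = {4,8}:  v_{4} + v_{8} = v_{1}  ⇒ sig = (2;(1))

Sorted signature multiset PRS(X):
{ (2;()) ×2,  (2;(1)) ×2 }


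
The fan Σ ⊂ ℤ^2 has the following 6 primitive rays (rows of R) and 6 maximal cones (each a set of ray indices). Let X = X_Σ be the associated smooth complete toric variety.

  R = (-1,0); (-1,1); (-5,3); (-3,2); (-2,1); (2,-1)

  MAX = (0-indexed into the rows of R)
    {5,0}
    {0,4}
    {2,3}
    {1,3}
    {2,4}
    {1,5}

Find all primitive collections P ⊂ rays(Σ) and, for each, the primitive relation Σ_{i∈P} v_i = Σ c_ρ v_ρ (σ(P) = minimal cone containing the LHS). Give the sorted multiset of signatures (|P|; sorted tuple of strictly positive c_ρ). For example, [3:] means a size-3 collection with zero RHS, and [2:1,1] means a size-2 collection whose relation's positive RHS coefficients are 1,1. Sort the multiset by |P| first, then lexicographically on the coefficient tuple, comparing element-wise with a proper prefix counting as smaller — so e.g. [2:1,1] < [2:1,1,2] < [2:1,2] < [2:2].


Primitive collections (9):

  • {4,5}:  v_{4} + v_{5} = 0  ⟹  sig = [2:]
  • {0,1}:  v_{0} + v_{1} = v_{4}  ⟹  sig = [2:1]
  • {1,4}:  v_{1} + v_{4} = v_{3}  ⟹  sig = [2:1]
  • {2,5}:  v_{2} + v_{5} = v_{3}  ⟹  sig = [2:1]
  • {3,4}:  v_{3} + v_{4} = v_{2}  ⟹  sig = [2:1]
  • {3,5}:  v_{3} + v_{5} = v_{1}  ⟹  sig = [2:1]
  • {0,3}:  v_{0} + v_{3} = 2·v_{4}  ⟹  sig = [2:2]
  • {1,2}:  v_{1} + v_{2} = 2·v_{3}  ⟹  sig = [2:2]
  • {0,2}:  v_{0} + v_{2} = 3·v_{4}  ⟹  sig = [2:3]

Hence PRS(X_Σ) =
    |P|=2: 9 collections, coeffs (), (1), (1), (1), (1), (1), (2), (2), (3)


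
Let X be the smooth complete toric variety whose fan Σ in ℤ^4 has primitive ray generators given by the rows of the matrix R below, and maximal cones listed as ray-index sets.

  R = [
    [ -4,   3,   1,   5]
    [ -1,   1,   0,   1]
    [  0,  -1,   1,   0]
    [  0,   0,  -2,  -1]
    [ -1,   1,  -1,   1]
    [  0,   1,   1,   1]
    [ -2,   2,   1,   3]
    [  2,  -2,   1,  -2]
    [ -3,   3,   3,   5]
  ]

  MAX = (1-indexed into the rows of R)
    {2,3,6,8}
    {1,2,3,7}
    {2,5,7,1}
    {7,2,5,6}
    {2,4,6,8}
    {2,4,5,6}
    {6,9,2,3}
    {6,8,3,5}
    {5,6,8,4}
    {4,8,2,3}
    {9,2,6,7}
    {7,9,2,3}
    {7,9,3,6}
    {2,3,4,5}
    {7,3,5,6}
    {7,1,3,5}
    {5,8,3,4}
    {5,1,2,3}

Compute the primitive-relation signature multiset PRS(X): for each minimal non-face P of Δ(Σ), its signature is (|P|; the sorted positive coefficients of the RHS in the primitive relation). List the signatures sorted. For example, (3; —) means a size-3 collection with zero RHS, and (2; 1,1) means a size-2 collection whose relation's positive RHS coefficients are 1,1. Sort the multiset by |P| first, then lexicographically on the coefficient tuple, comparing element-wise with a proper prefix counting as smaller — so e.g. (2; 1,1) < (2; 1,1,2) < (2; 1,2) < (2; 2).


Primitive collections (14):

  {1,8}:  v_{1} + v_{8} = v_{3} + v_{7}  ⟹  sig = (2; 1,1)
  {4,7}:  v_{4} + v_{7} = v_{2} + v_{5}  ⟹  sig = (2; 1,1)
  {4,9}:  v_{4} + v_{9} = v_{2} + v_{7}  ⟹  sig = (2; 1,1)
  {7,8}:  v_{7} + v_{8} = v_{3} + v_{6}  ⟹  sig = (2; 1,1)
  {1,9}:  v_{1} + v_{9} = v_{2} + v_{3} + 3·v_{7}  ⟹  sig = (2; 1,1,3)
  {1,4}:  v_{1} + v_{4} = 2·v_{2} + v_{3} + 2·v_{5}  ⟹  sig = (2; 1,2,2)
  {8,9}:  v_{8} + v_{9} = v_{2} + 2·v_{3} + 2·v_{6}  ⟹  sig = (2; 1,2,2)
  {1,6}:  v_{1} + v_{6} = 2·v_{7}  ⟹  sig = (2; 2)
  {5,9}:  v_{5} + v_{9} = 2·v_{7}  ⟹  sig = (2; 2)
  {2,5,8}:  v_{2} + v_{5} + v_{8} = 0  ⟹  sig = (3; —)
  {3,4,6}:  v_{3} + v_{4} + v_{6} = 0  ⟹  sig = (3; —)
  {2,3,5,6}:  v_{2} + v_{3} + v_{5} + v_{6} = v_{7}  ⟹  sig = (4; 1)
  {2,3,5,7}:  v_{2} + v_{3} + v_{5} + v_{7} = v_{1}  ⟹  sig = (4; 1)
  {2,3,6,7}:  v_{2} + v_{3} + v_{6} + v_{7} = v_{9}  ⟹  sig = (4; 1)

Hence PRS(X_Σ) =
    (2; 1,1)
    (2; 1,1)
    (2; 1,1)
    (2; 1,1)
    (2; 1,1,3)
    (2; 1,2,2)
    (2; 1,2,2)
    (2; 2)
    (2; 2)
    (3; —)
    (3; —)
    (4; 1)
    (4; 1)
    (4; 1)
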